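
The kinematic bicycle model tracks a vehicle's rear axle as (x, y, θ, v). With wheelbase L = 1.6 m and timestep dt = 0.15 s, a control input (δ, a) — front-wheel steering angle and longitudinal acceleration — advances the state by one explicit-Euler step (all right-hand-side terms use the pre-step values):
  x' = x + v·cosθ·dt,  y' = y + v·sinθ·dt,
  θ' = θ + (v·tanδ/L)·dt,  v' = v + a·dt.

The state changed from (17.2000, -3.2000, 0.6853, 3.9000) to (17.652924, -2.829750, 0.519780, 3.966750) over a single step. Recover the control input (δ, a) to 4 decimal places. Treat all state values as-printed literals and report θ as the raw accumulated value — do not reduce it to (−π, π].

a = (v'−v)/dt = (0.066750)/0.15 = 0.4450
Δθ = θ'−θ = -0.165520;  (v·dt/L) = 3.9000·0.15/1.6 = 0.365625
tan δ = Δθ·L/(v·dt) = -0.452704  →  δ = -0.4251

δ = -0.4251, a = 0.4450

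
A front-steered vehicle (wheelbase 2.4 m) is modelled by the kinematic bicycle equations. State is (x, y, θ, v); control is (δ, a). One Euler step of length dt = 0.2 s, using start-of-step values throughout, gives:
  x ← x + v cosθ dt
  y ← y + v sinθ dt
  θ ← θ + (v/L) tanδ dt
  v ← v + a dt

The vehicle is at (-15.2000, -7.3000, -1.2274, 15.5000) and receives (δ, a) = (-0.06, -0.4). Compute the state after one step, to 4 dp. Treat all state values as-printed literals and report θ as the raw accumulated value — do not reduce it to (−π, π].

(-14.1563, -10.2190, -1.3050, 15.4200)

x' = -15.2000 + 15.5000·cos(-1.2274)·0.2 = -14.1563
y' = -7.3000 + 15.5000·sin(-1.2274)·0.2 = -10.2190
θ' = -1.2274 + (15.5000/2.4)·tan(-0.06)·0.2 = -1.3050
v' = 15.5000 − 0.4000·0.2 = 15.4200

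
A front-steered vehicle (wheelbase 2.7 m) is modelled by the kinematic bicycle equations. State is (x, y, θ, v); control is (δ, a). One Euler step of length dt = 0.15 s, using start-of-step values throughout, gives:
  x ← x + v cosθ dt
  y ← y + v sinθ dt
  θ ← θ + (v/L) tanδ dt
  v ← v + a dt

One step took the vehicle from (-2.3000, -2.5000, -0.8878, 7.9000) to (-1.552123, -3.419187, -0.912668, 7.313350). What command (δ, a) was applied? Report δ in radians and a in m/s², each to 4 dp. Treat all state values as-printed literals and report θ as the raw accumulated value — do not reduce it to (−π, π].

δ = -0.0566, a = -3.9110

a = (v'−v)/dt = (-0.586650)/0.15 = -3.9110
Δθ = θ'−θ = -0.024868;  (v·dt/L) = 7.9000·0.15/2.7 = 0.438889
tan δ = Δθ·L/(v·dt) = -0.056661  →  δ = -0.0566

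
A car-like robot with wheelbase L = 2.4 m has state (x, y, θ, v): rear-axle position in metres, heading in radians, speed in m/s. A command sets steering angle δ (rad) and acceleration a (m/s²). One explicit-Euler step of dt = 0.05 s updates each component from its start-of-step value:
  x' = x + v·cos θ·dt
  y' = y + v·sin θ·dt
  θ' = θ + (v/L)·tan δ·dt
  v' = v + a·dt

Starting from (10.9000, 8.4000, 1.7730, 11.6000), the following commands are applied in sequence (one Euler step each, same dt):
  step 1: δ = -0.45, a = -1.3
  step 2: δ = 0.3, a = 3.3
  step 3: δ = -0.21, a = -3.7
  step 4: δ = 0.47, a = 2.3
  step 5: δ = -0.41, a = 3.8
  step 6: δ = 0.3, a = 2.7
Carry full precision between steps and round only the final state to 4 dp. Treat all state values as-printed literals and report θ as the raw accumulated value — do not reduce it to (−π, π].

(10.3735, 11.8454, 1.7714, 11.9550)

after step 1 (δ=-0.45, a=-1.3): (10.783519, 8.968183, 1.656262, 11.535000)
after step 2 (δ=0.3, a=3.3): (10.734287, 9.542828, 1.730599, 11.700000)
after step 3 (δ=-0.21, a=-3.7): (10.641200, 10.120375, 1.678646, 11.515000)
after step 4 (δ=0.47, a=2.3): (10.579226, 10.692779, 1.800504, 11.630000)
after step 5 (δ=-0.41, a=3.8): (10.446822, 11.259005, 1.695197, 11.820000)
after step 6 (δ=0.3, a=2.7): (10.373491, 11.845438, 1.771371, 11.955000)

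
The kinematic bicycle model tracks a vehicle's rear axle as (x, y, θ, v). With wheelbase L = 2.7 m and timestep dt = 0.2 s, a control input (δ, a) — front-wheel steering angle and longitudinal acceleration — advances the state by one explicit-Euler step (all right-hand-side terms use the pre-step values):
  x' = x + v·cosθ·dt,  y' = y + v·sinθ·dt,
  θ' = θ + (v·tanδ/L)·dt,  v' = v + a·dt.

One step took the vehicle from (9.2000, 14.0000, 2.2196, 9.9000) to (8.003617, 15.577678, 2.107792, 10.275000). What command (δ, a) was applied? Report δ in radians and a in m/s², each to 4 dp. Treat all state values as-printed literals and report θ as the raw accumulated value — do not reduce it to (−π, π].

a = (v'−v)/dt = (0.375000)/0.2 = 1.8750
Δθ = θ'−θ = -0.111808;  (v·dt/L) = 9.9000·0.2/2.7 = 0.733333
tan δ = Δθ·L/(v·dt) = -0.152465  →  δ = -0.1513

δ = -0.1513, a = 1.8750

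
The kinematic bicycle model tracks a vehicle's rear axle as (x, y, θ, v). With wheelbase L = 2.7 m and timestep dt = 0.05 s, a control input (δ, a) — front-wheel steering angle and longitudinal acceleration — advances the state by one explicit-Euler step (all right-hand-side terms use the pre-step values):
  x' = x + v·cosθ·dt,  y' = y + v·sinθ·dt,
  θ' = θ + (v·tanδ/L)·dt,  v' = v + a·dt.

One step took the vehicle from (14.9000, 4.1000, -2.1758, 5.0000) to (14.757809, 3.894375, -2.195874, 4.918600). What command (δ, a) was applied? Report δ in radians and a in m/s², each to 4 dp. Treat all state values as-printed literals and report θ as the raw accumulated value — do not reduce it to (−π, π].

δ = -0.2135, a = -1.6280

a = (v'−v)/dt = (-0.081400)/0.05 = -1.6280
Δθ = θ'−θ = -0.020074;  (v·dt/L) = 5.0000·0.05/2.7 = 0.092593
tan δ = Δθ·L/(v·dt) = -0.216799  →  δ = -0.2135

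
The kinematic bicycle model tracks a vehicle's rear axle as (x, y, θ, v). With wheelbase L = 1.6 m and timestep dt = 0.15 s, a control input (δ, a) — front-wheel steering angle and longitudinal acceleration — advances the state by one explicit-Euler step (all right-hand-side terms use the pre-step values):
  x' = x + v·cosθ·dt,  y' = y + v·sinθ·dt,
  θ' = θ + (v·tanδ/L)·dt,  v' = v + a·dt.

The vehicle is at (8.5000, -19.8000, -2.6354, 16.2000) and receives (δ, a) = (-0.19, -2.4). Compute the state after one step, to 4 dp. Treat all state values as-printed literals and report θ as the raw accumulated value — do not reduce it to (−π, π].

x' = 8.5000 + 16.2000·cos(-2.6354)·0.15 = 6.3747
y' = -19.8000 + 16.2000·sin(-2.6354)·0.15 = -20.9782
θ' = -2.6354 + (16.2000/1.6)·tan(-0.19)·0.15 = -2.9275
v' = 16.2000 − 2.4000·0.15 = 15.8400

(6.3747, -20.9782, -2.9275, 15.8400)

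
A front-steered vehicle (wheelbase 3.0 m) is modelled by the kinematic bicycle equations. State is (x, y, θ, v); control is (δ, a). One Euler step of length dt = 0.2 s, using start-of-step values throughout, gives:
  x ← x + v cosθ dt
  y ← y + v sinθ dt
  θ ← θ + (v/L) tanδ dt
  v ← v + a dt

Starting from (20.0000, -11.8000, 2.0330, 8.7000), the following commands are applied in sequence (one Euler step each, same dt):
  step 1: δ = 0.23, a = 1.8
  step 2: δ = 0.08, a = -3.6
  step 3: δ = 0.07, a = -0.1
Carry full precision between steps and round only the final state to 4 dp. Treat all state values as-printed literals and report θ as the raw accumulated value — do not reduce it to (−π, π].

after step 1 (δ=0.23, a=1.8): (19.224096, -10.242575, 2.168803, 9.060000)
after step 2 (δ=0.08, a=-3.6): (18.203947, -8.745030, 2.217226, 8.340000)
after step 3 (δ=0.07, a=-0.1): (17.199243, -7.413567, 2.256210, 8.320000)

(17.1992, -7.4136, 2.2562, 8.3200)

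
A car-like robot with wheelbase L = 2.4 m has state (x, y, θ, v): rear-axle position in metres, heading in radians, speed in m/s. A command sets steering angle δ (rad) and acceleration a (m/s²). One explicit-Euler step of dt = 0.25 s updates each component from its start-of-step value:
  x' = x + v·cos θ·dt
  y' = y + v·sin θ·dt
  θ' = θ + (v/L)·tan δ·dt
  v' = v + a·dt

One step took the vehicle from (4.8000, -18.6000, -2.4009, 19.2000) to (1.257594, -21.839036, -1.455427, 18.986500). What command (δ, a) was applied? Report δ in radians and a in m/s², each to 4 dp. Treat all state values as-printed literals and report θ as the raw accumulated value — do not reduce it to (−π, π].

δ = 0.4416, a = -0.8540

a = (v'−v)/dt = (-0.213500)/0.25 = -0.8540
Δθ = θ'−θ = 0.945473;  (v·dt/L) = 19.2000·0.25/2.4 = 2.000000
tan δ = Δθ·L/(v·dt) = 0.472737  →  δ = 0.4416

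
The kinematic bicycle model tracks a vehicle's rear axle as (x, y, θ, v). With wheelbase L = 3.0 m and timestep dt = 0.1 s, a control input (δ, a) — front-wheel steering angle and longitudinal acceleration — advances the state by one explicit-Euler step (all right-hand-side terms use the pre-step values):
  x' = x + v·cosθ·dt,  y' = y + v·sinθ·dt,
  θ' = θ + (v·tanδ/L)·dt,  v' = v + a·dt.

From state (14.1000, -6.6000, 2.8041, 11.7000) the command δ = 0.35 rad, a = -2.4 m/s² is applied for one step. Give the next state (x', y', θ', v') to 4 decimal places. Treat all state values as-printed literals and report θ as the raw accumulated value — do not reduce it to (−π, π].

(12.9960, -6.2126, 2.9465, 11.4600)

x' = 14.1000 + 11.7000·cos(2.8041)·0.1 = 12.9960
y' = -6.6000 + 11.7000·sin(2.8041)·0.1 = -6.2126
θ' = 2.8041 + (11.7000/3.0)·tan(0.35)·0.1 = 2.9465
v' = 11.7000 − 2.4000·0.1 = 11.4600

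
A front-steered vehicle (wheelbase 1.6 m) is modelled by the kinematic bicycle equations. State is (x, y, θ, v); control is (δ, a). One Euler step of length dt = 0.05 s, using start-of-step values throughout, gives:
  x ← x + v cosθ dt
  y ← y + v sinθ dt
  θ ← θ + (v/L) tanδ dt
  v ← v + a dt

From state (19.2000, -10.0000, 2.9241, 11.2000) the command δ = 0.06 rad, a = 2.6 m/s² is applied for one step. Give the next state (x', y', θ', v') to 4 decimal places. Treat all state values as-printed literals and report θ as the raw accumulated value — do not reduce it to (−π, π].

(18.6532, -9.8792, 2.9451, 11.3300)

x' = 19.2000 + 11.2000·cos(2.9241)·0.05 = 18.6532
y' = -10.0000 + 11.2000·sin(2.9241)·0.05 = -9.8792
θ' = 2.9241 + (11.2000/1.6)·tan(0.06)·0.05 = 2.9451
v' = 11.2000 + 2.6000·0.05 = 11.3300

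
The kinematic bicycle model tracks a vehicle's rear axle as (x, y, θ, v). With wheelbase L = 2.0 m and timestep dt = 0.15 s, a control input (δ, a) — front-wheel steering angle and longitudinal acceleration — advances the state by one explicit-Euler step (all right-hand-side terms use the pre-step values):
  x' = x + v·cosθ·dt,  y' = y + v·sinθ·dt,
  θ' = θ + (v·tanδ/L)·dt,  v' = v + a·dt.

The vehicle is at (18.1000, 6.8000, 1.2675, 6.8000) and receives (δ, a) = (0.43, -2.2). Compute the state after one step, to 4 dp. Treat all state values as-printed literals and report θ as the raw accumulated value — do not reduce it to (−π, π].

(18.4046, 7.7734, 1.5014, 6.4700)

x' = 18.1000 + 6.8000·cos(1.2675)·0.15 = 18.4046
y' = 6.8000 + 6.8000·sin(1.2675)·0.15 = 7.7734
θ' = 1.2675 + (6.8000/2.0)·tan(0.43)·0.15 = 1.5014
v' = 6.8000 − 2.2000·0.15 = 6.4700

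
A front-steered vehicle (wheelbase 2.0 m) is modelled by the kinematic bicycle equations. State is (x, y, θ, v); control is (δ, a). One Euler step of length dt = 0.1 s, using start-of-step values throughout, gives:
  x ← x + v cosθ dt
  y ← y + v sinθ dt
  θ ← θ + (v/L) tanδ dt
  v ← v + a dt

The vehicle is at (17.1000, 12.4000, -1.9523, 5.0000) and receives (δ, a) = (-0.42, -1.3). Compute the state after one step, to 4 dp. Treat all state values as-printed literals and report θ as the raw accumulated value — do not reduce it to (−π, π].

(16.9138, 11.9359, -2.0639, 4.8700)

x' = 17.1000 + 5.0000·cos(-1.9523)·0.1 = 16.9138
y' = 12.4000 + 5.0000·sin(-1.9523)·0.1 = 11.9359
θ' = -1.9523 + (5.0000/2.0)·tan(-0.42)·0.1 = -2.0639
v' = 5.0000 − 1.3000·0.1 = 4.8700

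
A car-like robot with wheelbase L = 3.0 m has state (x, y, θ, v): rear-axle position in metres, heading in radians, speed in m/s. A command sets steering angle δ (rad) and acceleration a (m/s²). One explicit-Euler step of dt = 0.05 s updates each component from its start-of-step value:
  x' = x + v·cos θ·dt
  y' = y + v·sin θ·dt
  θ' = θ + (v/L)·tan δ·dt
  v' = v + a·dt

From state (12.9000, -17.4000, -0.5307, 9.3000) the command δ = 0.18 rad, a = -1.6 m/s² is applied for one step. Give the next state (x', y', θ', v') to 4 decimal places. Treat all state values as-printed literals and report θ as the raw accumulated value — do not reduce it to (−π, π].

(13.3010, -17.6354, -0.5025, 9.2200)

x' = 12.9000 + 9.3000·cos(-0.5307)·0.05 = 13.3010
y' = -17.4000 + 9.3000·sin(-0.5307)·0.05 = -17.6354
θ' = -0.5307 + (9.3000/3.0)·tan(0.18)·0.05 = -0.5025
v' = 9.3000 − 1.6000·0.05 = 9.2200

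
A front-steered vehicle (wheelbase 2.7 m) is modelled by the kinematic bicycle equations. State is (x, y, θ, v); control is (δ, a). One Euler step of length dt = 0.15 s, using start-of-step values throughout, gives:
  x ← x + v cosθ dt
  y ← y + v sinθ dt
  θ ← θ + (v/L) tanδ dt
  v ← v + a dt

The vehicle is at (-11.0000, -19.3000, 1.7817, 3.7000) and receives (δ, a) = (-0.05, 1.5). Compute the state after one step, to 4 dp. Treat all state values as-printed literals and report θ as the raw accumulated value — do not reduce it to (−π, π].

(-11.1162, -18.7573, 1.7714, 3.9250)

x' = -11.0000 + 3.7000·cos(1.7817)·0.15 = -11.1162
y' = -19.3000 + 3.7000·sin(1.7817)·0.15 = -18.7573
θ' = 1.7817 + (3.7000/2.7)·tan(-0.05)·0.15 = 1.7714
v' = 3.7000 + 1.5000·0.15 = 3.9250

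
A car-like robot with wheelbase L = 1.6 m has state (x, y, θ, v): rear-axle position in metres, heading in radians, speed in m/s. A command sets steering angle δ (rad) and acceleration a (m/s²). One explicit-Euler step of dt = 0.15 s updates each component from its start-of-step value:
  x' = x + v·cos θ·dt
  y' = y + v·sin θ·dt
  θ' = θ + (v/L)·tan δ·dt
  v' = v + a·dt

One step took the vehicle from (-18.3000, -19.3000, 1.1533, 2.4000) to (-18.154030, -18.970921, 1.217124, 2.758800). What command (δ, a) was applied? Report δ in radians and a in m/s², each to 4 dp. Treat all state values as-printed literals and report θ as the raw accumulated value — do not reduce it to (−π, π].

a = (v'−v)/dt = (0.358800)/0.15 = 2.3920
Δθ = θ'−θ = 0.063824;  (v·dt/L) = 2.4000·0.15/1.6 = 0.225000
tan δ = Δθ·L/(v·dt) = 0.283662  →  δ = 0.2764

δ = 0.2764, a = 2.3920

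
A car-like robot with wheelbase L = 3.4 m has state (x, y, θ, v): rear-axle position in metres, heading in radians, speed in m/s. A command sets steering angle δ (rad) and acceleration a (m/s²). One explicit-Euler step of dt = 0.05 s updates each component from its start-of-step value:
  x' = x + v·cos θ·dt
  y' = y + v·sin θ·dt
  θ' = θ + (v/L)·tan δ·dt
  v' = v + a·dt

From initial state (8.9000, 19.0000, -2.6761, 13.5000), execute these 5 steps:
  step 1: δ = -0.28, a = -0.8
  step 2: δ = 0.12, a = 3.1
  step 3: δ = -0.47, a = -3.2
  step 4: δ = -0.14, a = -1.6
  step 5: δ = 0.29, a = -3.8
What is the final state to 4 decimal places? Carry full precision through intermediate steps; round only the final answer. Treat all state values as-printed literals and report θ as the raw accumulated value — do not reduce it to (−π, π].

(5.7864, 17.7268, -2.7802, 13.1850)

after step 1 (δ=-0.28, a=-0.8): (8.296820, 18.697017, -2.733188, 13.460000)
after step 2 (δ=0.12, a=3.1): (7.679170, 18.429738, -2.709320, 13.615000)
after step 3 (δ=-0.47, a=-3.2): (7.061038, 18.144548, -2.811026, 13.455000)
after step 4 (δ=-0.14, a=-1.6): (6.424712, 17.926187, -2.838909, 13.375000)
after step 5 (δ=0.29, a=-3.8): (5.786363, 17.726845, -2.780214, 13.185000)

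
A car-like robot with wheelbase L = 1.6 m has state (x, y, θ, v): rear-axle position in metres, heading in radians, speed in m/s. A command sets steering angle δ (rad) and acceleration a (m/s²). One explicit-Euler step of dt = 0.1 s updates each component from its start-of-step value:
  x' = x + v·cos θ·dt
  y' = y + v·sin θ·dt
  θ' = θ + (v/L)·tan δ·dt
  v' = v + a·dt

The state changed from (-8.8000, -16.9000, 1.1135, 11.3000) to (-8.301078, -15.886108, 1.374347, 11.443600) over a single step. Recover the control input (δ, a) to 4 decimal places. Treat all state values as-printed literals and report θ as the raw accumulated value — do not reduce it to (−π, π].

δ = 0.3538, a = 1.4360

a = (v'−v)/dt = (0.143600)/0.1 = 1.4360
Δθ = θ'−θ = 0.260847;  (v·dt/L) = 11.3000·0.1/1.6 = 0.706250
tan δ = Δθ·L/(v·dt) = 0.369341  →  δ = 0.3538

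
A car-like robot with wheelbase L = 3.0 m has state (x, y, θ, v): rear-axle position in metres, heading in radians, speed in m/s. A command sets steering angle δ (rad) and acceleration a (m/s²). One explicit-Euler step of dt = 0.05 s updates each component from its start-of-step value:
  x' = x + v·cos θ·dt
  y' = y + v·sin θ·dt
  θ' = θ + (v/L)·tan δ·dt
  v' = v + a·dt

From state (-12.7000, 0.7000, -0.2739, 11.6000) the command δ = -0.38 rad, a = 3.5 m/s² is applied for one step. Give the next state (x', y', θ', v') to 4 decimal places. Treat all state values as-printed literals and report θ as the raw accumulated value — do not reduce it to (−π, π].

x' = -12.7000 + 11.6000·cos(-0.2739)·0.05 = -12.1416
y' = 0.7000 + 11.6000·sin(-0.2739)·0.05 = 0.5431
θ' = -0.2739 + (11.6000/3.0)·tan(-0.38)·0.05 = -0.3511
v' = 11.6000 + 3.5000·0.05 = 11.7750

(-12.1416, 0.5431, -0.3511, 11.7750)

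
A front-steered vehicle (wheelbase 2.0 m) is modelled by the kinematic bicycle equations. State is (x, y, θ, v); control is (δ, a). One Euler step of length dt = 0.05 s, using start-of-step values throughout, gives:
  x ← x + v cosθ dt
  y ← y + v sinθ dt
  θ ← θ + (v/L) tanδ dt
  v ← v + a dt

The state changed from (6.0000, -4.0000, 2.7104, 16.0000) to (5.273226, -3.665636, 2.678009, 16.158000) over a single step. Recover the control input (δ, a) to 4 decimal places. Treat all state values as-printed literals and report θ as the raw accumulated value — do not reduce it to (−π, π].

a = (v'−v)/dt = (0.158000)/0.05 = 3.1600
Δθ = θ'−θ = -0.032391;  (v·dt/L) = 16.0000·0.05/2.0 = 0.400000
tan δ = Δθ·L/(v·dt) = -0.080978  →  δ = -0.0808

δ = -0.0808, a = 3.1600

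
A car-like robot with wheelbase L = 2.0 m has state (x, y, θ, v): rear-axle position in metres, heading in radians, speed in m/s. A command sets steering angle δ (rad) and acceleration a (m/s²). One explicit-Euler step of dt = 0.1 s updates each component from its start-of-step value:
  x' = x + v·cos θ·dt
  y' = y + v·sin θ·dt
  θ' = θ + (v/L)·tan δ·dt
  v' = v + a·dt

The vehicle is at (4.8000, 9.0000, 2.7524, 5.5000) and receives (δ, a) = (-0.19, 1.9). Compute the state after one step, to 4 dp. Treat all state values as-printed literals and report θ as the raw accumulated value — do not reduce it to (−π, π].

x' = 4.8000 + 5.5000·cos(2.7524)·0.1 = 4.2911
y' = 9.0000 + 5.5000·sin(2.7524)·0.1 = 9.2087
θ' = 2.7524 + (5.5000/2.0)·tan(-0.19)·0.1 = 2.6995
v' = 5.5000 + 1.9000·0.1 = 5.6900

(4.2911, 9.2087, 2.6995, 5.6900)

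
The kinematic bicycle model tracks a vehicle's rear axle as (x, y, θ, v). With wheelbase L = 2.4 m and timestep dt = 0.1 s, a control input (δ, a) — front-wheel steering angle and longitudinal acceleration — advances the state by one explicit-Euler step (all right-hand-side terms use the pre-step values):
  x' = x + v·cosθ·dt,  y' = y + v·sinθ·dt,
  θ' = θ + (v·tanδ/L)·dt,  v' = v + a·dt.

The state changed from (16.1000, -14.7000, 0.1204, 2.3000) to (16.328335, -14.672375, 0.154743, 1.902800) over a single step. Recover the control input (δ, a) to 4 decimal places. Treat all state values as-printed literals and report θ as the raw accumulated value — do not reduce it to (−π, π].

δ = 0.3441, a = -3.9720

a = (v'−v)/dt = (-0.397200)/0.1 = -3.9720
Δθ = θ'−θ = 0.034343;  (v·dt/L) = 2.3000·0.1/2.4 = 0.095833
tan δ = Δθ·L/(v·dt) = 0.358362  →  δ = 0.3441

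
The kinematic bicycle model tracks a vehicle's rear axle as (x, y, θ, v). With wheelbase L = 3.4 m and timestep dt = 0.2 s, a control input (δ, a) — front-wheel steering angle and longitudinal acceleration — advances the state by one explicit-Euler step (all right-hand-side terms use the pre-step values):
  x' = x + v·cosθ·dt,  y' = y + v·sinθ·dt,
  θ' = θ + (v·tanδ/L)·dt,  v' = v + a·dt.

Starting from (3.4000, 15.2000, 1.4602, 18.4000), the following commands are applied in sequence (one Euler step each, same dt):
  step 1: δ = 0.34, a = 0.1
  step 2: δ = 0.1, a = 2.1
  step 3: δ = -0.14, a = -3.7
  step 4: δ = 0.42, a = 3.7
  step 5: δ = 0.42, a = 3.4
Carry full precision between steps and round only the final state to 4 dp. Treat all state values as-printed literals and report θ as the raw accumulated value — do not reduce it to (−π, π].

after step 1 (δ=0.34, a=0.1): (3.806165, 18.857517, 1.843068, 18.420000)
after step 2 (δ=0.1, a=2.1): (2.815463, 22.405807, 1.951784, 18.840000)
after step 3 (δ=-0.14, a=-3.7): (1.414380, 25.903634, 1.795609, 18.100000)
after step 4 (δ=0.42, a=3.7): (0.607396, 29.432540, 2.271078, 18.840000)
after step 5 (δ=0.42, a=3.4): (-1.820827, 32.313782, 2.765985, 19.520000)

(-1.8208, 32.3138, 2.7660, 19.5200)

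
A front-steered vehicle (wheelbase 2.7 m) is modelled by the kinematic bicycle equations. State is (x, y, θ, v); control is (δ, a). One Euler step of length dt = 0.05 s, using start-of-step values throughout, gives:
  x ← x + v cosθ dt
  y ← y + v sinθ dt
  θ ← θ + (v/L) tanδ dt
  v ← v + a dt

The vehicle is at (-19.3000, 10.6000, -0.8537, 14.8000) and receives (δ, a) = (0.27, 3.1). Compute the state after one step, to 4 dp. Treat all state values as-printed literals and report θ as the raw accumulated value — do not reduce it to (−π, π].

x' = -19.3000 + 14.8000·cos(-0.8537)·0.05 = -18.8137
y' = 10.6000 + 14.8000·sin(-0.8537)·0.05 = 10.0422
θ' = -0.8537 + (14.8000/2.7)·tan(0.27)·0.05 = -0.7778
v' = 14.8000 + 3.1000·0.05 = 14.9550

(-18.8137, 10.0422, -0.7778, 14.9550)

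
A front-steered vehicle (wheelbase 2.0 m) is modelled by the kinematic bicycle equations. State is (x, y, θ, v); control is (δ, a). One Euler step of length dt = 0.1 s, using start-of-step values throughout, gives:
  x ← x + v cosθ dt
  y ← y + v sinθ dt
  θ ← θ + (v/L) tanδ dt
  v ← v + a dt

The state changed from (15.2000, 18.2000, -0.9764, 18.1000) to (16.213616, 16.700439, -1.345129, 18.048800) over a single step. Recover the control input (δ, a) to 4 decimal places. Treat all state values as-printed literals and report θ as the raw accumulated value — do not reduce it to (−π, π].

δ = -0.3869, a = -0.5120

a = (v'−v)/dt = (-0.051200)/0.1 = -0.5120
Δθ = θ'−θ = -0.368729;  (v·dt/L) = 18.1000·0.1/2.0 = 0.905000
tan δ = Δθ·L/(v·dt) = -0.407435  →  δ = -0.3869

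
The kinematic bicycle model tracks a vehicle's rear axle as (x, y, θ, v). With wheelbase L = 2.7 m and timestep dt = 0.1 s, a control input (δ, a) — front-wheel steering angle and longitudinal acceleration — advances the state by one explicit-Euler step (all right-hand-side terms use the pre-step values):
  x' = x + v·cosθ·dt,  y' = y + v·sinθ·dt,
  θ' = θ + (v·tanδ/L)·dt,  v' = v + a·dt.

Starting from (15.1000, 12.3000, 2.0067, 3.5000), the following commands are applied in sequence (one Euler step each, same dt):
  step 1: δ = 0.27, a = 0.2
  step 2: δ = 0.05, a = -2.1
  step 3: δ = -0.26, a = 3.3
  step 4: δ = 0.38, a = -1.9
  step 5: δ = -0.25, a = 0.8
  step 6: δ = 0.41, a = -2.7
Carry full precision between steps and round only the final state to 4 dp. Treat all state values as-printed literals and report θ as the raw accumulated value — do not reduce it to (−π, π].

after step 1 (δ=0.27, a=0.2): (14.952220, 12.617271, 2.042576, 3.520000)
after step 2 (δ=0.05, a=-2.1): (14.792245, 12.930819, 2.049100, 3.310000)
after step 3 (δ=-0.26, a=3.3): (14.639895, 13.224673, 2.016488, 3.640000)
after step 4 (δ=0.38, a=-1.9): (14.482981, 13.553115, 2.070334, 3.450000)
after step 5 (δ=-0.25, a=0.8): (14.317719, 13.855957, 2.037707, 3.530000)
after step 6 (δ=0.41, a=-2.7): (14.158823, 14.171173, 2.094531, 3.260000)

(14.1588, 14.1712, 2.0945, 3.2600)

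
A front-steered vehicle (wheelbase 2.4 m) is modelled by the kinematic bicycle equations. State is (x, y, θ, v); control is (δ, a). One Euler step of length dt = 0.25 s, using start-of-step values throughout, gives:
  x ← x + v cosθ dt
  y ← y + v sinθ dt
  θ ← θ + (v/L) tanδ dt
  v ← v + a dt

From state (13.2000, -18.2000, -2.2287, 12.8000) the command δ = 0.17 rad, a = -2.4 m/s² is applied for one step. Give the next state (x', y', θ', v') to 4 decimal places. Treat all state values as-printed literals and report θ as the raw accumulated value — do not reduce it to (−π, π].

(11.2433, -20.7321, -1.9998, 12.2000)

x' = 13.2000 + 12.8000·cos(-2.2287)·0.25 = 11.2433
y' = -18.2000 + 12.8000·sin(-2.2287)·0.25 = -20.7321
θ' = -2.2287 + (12.8000/2.4)·tan(0.17)·0.25 = -1.9998
v' = 12.8000 − 2.4000·0.25 = 12.2000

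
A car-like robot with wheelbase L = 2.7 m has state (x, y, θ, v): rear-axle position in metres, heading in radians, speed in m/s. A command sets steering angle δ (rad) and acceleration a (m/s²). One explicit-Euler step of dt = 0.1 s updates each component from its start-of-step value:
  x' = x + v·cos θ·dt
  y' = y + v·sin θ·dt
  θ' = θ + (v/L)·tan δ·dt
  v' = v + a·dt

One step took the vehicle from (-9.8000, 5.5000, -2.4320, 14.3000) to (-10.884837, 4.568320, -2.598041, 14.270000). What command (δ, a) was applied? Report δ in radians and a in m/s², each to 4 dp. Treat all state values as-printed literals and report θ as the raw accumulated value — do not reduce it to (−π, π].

δ = -0.3038, a = -0.3000

a = (v'−v)/dt = (-0.030000)/0.1 = -0.3000
Δθ = θ'−θ = -0.166041;  (v·dt/L) = 14.3000·0.1/2.7 = 0.529630
tan δ = Δθ·L/(v·dt) = -0.313504  →  δ = -0.3038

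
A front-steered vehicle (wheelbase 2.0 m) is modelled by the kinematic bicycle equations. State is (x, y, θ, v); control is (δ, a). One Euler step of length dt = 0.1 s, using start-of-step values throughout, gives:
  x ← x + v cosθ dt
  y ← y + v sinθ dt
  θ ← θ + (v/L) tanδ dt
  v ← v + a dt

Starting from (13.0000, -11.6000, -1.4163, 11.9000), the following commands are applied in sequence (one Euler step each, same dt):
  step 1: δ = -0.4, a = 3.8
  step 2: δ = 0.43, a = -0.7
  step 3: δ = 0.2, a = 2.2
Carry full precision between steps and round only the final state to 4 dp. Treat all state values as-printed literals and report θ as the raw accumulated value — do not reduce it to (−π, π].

(13.2881, -15.1983, -1.2625, 12.4300)

after step 1 (δ=-0.4, a=3.8): (13.183120, -12.775826, -1.667862, 12.280000)
after step 2 (δ=0.43, a=-0.7): (13.064111, -13.998046, -1.386269, 12.210000)
after step 3 (δ=0.2, a=2.2): (13.288142, -15.198317, -1.262514, 12.430000)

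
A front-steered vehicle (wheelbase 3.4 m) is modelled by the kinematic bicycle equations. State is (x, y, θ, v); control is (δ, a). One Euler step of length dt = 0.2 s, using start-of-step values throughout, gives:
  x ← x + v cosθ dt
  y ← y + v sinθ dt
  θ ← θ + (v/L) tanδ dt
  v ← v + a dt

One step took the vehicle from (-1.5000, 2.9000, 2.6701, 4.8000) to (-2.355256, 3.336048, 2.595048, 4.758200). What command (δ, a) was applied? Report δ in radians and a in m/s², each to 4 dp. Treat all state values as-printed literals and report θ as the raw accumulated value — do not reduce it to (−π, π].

δ = -0.2598, a = -0.2090

a = (v'−v)/dt = (-0.041800)/0.2 = -0.2090
Δθ = θ'−θ = -0.075052;  (v·dt/L) = 4.8000·0.2/3.4 = 0.282353
tan δ = Δθ·L/(v·dt) = -0.265809  →  δ = -0.2598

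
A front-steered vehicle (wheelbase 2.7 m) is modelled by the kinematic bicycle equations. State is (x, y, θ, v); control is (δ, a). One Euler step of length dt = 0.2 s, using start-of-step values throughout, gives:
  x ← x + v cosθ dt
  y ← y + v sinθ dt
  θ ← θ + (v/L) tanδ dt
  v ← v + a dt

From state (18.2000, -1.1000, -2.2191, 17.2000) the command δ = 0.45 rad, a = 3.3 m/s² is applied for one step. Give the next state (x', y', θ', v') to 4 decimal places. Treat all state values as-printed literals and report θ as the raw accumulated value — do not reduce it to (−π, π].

x' = 18.2000 + 17.2000·cos(-2.2191)·0.2 = 16.1228
y' = -1.1000 + 17.2000·sin(-2.2191)·0.2 = -3.8421
θ' = -2.2191 + (17.2000/2.7)·tan(0.45)·0.2 = -1.6037
v' = 17.2000 + 3.3000·0.2 = 17.8600

(16.1228, -3.8421, -1.6037, 17.8600)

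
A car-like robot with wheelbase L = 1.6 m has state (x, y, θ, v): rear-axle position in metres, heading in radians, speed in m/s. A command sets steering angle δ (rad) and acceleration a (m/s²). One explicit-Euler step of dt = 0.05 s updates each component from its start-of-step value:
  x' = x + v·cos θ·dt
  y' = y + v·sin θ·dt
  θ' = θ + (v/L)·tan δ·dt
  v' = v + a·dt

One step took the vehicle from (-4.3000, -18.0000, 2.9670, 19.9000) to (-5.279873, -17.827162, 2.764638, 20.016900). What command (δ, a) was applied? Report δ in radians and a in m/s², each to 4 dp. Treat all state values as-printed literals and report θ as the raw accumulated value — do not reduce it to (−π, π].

δ = -0.3146, a = 2.3380

a = (v'−v)/dt = (0.116900)/0.05 = 2.3380
Δθ = θ'−θ = -0.202362;  (v·dt/L) = 19.9000·0.05/1.6 = 0.621875
tan δ = Δθ·L/(v·dt) = -0.325406  →  δ = -0.3146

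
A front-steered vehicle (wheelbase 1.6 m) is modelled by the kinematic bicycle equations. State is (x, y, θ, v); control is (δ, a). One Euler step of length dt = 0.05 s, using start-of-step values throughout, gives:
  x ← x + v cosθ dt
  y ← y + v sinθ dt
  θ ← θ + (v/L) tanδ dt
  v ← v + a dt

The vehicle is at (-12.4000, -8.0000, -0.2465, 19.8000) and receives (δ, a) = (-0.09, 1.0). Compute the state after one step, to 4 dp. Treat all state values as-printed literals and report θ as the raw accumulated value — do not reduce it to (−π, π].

x' = -12.4000 + 19.8000·cos(-0.2465)·0.05 = -11.4399
y' = -8.0000 + 19.8000·sin(-0.2465)·0.05 = -8.2416
θ' = -0.2465 + (19.8000/1.6)·tan(-0.09)·0.05 = -0.3023
v' = 19.8000 + 1.0000·0.05 = 19.8500

(-11.4399, -8.2416, -0.3023, 19.8500)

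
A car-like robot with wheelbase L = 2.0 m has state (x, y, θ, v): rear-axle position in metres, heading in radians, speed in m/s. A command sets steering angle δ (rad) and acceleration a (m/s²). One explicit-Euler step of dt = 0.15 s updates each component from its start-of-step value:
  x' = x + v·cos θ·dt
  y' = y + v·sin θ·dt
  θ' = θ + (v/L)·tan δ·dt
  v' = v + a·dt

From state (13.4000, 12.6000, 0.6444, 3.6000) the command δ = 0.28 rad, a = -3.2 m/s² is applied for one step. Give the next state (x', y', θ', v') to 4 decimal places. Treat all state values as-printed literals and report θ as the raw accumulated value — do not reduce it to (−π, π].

(13.8317, 12.9244, 0.7220, 3.1200)

x' = 13.4000 + 3.6000·cos(0.6444)·0.15 = 13.8317
y' = 12.6000 + 3.6000·sin(0.6444)·0.15 = 12.9244
θ' = 0.6444 + (3.6000/2.0)·tan(0.28)·0.15 = 0.7220
v' = 3.6000 − 3.2000·0.15 = 3.1200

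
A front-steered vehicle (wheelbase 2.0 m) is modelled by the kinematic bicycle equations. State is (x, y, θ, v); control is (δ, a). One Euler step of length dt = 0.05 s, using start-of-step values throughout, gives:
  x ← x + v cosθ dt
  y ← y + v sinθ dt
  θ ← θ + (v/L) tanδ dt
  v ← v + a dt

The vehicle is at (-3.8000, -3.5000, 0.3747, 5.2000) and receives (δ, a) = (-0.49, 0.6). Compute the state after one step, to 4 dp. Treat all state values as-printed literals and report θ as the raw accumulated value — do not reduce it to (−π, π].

(-3.5580, -3.4048, 0.3054, 5.2300)

x' = -3.8000 + 5.2000·cos(0.3747)·0.05 = -3.5580
y' = -3.5000 + 5.2000·sin(0.3747)·0.05 = -3.4048
θ' = 0.3747 + (5.2000/2.0)·tan(-0.49)·0.05 = 0.3054
v' = 5.2000 + 0.6000·0.05 = 5.2300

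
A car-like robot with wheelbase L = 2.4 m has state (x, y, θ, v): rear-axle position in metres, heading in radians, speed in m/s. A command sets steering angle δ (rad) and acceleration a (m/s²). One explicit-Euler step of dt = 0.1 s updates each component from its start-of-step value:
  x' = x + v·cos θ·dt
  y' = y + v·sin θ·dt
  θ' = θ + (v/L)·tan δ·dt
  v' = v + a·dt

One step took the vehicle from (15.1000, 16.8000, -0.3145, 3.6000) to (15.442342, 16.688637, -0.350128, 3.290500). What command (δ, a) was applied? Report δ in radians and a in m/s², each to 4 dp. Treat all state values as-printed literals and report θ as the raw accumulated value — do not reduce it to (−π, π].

δ = -0.2332, a = -3.0950

a = (v'−v)/dt = (-0.309500)/0.1 = -3.0950
Δθ = θ'−θ = -0.035628;  (v·dt/L) = 3.6000·0.1/2.4 = 0.150000
tan δ = Δθ·L/(v·dt) = -0.237520  →  δ = -0.2332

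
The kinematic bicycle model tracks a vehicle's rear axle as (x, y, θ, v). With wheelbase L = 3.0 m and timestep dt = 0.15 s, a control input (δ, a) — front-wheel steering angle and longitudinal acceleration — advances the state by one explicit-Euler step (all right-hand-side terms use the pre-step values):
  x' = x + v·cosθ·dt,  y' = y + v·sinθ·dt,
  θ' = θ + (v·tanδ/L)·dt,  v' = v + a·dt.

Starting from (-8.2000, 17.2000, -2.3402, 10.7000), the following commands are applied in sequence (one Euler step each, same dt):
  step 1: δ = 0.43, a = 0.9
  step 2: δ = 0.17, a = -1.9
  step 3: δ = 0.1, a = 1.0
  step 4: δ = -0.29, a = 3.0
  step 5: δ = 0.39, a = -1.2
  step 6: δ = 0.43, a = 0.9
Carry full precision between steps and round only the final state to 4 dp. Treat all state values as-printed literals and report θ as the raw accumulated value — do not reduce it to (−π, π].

(-12.7401, 8.7064, -1.6279, 11.1050)

after step 1 (δ=0.43, a=0.9): (-9.316610, 16.047087, -2.094838, 10.835000)
after step 2 (δ=0.17, a=-1.9): (-10.129858, 14.639939, -2.001843, 10.550000)
after step 3 (δ=0.1, a=1.0): (-10.791060, 13.202192, -1.948916, 10.700000)
after step 4 (δ=-0.29, a=3.0): (-11.383584, 11.710569, -2.108567, 11.150000)
after step 5 (δ=0.39, a=-1.2): (-12.240277, 10.274137, -1.879404, 10.970000)
after step 6 (δ=0.43, a=0.9): (-12.740068, 8.706375, -1.627850, 11.105000)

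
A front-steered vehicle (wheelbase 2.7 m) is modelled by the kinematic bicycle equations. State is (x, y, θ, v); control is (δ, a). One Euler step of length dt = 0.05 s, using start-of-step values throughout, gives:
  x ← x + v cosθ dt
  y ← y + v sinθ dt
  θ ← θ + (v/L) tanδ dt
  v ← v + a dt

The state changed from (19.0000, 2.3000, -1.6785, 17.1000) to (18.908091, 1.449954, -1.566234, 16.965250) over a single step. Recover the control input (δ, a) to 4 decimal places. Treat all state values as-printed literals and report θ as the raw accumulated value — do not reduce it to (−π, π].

a = (v'−v)/dt = (-0.134750)/0.05 = -2.6950
Δθ = θ'−θ = 0.112266;  (v·dt/L) = 17.1000·0.05/2.7 = 0.316667
tan δ = Δθ·L/(v·dt) = 0.354524  →  δ = 0.3407

δ = 0.3407, a = -2.6950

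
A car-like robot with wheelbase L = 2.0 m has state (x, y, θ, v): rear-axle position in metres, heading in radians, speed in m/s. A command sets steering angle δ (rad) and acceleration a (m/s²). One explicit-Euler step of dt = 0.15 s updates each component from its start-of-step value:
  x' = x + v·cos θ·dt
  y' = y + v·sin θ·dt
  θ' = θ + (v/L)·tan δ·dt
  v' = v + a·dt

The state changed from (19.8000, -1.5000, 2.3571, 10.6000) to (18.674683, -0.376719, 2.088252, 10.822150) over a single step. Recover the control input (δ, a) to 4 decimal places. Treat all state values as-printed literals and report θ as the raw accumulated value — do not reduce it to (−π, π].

a = (v'−v)/dt = (0.222150)/0.15 = 1.4810
Δθ = θ'−θ = -0.268848;  (v·dt/L) = 10.6000·0.15/2.0 = 0.795000
tan δ = Δθ·L/(v·dt) = -0.338174  →  δ = -0.3261

δ = -0.3261, a = 1.4810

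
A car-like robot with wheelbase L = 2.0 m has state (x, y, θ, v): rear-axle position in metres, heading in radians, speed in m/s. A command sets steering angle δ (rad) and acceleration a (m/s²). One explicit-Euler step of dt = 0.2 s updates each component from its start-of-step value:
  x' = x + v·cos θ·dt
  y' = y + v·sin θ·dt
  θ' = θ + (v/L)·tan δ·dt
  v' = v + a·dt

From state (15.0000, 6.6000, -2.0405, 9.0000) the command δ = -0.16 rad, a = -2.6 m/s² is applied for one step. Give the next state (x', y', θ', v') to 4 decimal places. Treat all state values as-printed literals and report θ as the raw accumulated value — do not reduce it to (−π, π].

(14.1853, 4.9949, -2.1857, 8.4800)

x' = 15.0000 + 9.0000·cos(-2.0405)·0.2 = 14.1853
y' = 6.6000 + 9.0000·sin(-2.0405)·0.2 = 4.9949
θ' = -2.0405 + (9.0000/2.0)·tan(-0.16)·0.2 = -2.1857
v' = 9.0000 − 2.6000·0.2 = 8.4800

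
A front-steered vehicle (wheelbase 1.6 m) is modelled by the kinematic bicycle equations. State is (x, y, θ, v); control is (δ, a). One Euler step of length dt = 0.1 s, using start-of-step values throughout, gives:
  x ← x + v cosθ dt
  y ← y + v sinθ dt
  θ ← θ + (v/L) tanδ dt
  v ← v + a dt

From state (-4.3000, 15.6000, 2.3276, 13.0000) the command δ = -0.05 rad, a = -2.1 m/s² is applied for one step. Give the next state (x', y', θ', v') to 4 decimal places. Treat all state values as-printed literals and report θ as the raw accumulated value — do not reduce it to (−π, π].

x' = -4.3000 + 13.0000·cos(2.3276)·0.1 = -5.1926
y' = 15.6000 + 13.0000·sin(2.3276)·0.1 = 16.5451
θ' = 2.3276 + (13.0000/1.6)·tan(-0.05)·0.1 = 2.2869
v' = 13.0000 − 2.1000·0.1 = 12.7900

(-5.1926, 16.5451, 2.2869, 12.7900)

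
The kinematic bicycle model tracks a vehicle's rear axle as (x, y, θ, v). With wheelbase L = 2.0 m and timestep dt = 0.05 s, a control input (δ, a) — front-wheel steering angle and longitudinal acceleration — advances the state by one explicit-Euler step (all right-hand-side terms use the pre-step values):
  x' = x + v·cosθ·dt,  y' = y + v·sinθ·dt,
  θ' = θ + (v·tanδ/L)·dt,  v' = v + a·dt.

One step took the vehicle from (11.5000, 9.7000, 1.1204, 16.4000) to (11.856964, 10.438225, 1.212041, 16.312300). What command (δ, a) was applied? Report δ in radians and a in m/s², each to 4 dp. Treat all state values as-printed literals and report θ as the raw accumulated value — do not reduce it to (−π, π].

a = (v'−v)/dt = (-0.087700)/0.05 = -1.7540
Δθ = θ'−θ = 0.091641;  (v·dt/L) = 16.4000·0.05/2.0 = 0.410000
tan δ = Δθ·L/(v·dt) = 0.223515  →  δ = 0.2199

δ = 0.2199, a = -1.7540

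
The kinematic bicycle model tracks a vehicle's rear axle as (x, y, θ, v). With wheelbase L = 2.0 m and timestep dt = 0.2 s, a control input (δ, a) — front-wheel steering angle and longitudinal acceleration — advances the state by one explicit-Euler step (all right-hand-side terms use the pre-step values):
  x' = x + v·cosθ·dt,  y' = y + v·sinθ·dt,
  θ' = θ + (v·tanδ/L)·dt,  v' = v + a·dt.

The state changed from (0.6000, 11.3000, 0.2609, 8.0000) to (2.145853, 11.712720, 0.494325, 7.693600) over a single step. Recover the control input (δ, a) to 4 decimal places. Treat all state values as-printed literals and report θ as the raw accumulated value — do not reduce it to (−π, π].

a = (v'−v)/dt = (-0.306400)/0.2 = -1.5320
Δθ = θ'−θ = 0.233425;  (v·dt/L) = 8.0000·0.2/2.0 = 0.800000
tan δ = Δθ·L/(v·dt) = 0.291781  →  δ = 0.2839

δ = 0.2839, a = -1.5320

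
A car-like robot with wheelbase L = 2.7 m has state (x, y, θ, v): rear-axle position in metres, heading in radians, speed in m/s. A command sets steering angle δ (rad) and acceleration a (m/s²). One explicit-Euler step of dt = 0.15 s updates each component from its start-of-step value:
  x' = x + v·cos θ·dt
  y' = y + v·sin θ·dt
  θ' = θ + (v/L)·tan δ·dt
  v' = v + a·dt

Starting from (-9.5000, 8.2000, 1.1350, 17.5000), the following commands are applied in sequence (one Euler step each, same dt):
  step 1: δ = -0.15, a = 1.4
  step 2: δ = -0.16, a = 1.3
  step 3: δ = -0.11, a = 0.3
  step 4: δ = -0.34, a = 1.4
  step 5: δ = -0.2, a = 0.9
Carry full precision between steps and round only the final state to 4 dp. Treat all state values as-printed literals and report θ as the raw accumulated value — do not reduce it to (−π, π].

(-0.5478, 17.5291, 0.1622, 18.2950)

after step 1 (δ=-0.15, a=1.4): (-8.391902, 10.579652, 0.988063, 17.710000)
after step 2 (δ=-0.16, a=1.3): (-6.930009, 12.797728, 0.829284, 17.905000)
after step 3 (δ=-0.11, a=0.3): (-5.116041, 14.778328, 0.719421, 17.950000)
after step 4 (δ=-0.34, a=1.4): (-3.090776, 16.552548, 0.366666, 18.160000)
after step 5 (δ=-0.2, a=0.9): (-0.547847, 17.529116, 0.162154, 18.295000)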